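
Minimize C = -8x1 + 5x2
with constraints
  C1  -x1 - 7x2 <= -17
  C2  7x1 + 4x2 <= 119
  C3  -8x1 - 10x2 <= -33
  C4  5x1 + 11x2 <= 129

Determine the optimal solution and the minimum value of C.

x1 = 17, x2 = 0, minimum C = -136

Extreme points and C = -8x1 + 5x2:
  (17, 0) → C = -136
  (61/46, 103/46) → C = 27/46
  (793/57, 308/57) → C = -4804/57
  (-927/38, 867/38) → C = 11751/38

At the optimal vertex, -x1 - 7x2 = -17 and 7x1 + 4x2 = 119.
Solving simultaneously gives x1 = 17, x2 = 0.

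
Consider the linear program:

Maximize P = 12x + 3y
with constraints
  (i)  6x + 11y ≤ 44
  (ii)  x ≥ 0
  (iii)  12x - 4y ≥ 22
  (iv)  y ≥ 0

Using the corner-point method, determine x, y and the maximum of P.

Vertices and P = 12x + 3y:
  (209/78, 33/13) → P = 517/13
  (22/3, 0) → P = 88
  (11/6, 0) → P = 22

x = 22/3, y = 0, maximum P = 88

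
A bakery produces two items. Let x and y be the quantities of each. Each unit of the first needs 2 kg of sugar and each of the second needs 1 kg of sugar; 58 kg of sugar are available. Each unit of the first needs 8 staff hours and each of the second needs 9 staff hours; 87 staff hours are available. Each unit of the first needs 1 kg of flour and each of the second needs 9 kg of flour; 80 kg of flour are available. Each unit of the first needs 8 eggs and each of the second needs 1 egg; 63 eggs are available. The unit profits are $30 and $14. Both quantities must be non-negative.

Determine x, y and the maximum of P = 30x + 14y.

x = 15/2, y = 3, maximum P = 267

Feasible corners and P = 30x + 14y:
  (0, 0) → P = 0
  (0, 80/9) → P = 1120/9
  (63/8, 0) → P = 945/4
  (1, 79/9) → P = 1376/9
  (15/2, 3) → P = 267

The optimum lies where 8x + 9y = 87 and 8x + y = 63.
Solving simultaneously gives x = 15/2, y = 3.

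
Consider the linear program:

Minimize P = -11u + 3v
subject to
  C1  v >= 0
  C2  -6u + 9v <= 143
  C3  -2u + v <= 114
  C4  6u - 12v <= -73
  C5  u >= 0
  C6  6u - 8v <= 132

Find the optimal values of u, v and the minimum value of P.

u = 1166/3, v = 275, minimum P = -10351/3

Feasible corners and P = -11u + 3v:
  (0, 143/9) → P = 143/3
  (1166/3, 275) → P = -10351/3
  (0, 73/12) → P = 73/4
  (271/3, 205/4) → P = -10079/12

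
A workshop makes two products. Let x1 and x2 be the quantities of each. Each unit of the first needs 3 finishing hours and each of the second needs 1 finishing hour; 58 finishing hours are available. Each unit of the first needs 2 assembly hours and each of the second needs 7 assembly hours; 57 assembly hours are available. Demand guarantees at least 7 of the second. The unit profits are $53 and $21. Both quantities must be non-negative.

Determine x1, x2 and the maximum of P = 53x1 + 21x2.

x1 = 4, x2 = 7, maximum P = 359

Corner points and P = 53x1 + 21x2:
  (0, 57/7) → P = 171
  (0, 7) → P = 147
  (4, 7) → P = 359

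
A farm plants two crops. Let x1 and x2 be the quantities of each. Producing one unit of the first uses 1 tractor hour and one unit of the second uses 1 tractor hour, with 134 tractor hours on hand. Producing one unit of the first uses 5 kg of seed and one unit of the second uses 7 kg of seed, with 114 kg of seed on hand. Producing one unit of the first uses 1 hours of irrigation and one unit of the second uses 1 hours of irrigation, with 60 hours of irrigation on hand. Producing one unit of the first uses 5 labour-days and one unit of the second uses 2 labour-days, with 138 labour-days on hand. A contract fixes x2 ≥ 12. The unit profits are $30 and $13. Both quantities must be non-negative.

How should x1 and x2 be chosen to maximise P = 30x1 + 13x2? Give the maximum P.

x1 = 6, x2 = 12, maximum P = 336

Corner points and P = 30x1 + 13x2:
  (0, 114/7) → P = 1482/7
  (0, 12) → P = 156
  (6, 12) → P = 336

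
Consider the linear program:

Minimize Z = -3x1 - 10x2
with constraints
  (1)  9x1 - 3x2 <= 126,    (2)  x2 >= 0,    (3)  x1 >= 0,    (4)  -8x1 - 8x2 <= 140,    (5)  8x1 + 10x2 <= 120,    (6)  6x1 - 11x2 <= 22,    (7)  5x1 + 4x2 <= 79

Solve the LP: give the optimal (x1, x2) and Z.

Feasible corners and Z = -3x1 - 10x2:
  (0, 0) → Z = 0
  (11/3, 0) → Z = -11
  (0, 12) → Z = -120
  (385/37, 136/37) → Z = -2515/37

The binding constraints are x1 = 0 and 8x1 + 10x2 = 120.
Solving simultaneously gives x1 = 0, x2 = 12.

x1 = 0, x2 = 12, minimum Z = -120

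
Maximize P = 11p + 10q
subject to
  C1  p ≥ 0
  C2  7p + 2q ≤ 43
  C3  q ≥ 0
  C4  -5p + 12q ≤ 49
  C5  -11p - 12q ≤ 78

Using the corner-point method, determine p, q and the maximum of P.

p = 209/47, q = 279/47, maximum P = 5089/47

Extreme points and P = 11p + 10q:
  (0, 0) → P = 0
  (0, 49/12) → P = 245/6
  (43/7, 0) → P = 473/7
  (209/47, 279/47) → P = 5089/47

The optimum lies where 7p + 2q = 43 and -5p + 12q = 49.
Solving simultaneously gives p = 209/47, q = 279/47.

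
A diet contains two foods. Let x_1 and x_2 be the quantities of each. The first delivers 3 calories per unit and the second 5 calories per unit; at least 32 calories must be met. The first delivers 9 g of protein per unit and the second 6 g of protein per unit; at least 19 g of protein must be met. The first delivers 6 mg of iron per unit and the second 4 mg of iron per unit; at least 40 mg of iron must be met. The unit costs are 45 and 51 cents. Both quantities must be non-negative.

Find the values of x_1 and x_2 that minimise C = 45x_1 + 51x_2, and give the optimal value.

Feasible corners and C = 45x_1 + 51x_2:
  (0, 10) → C = 510
  (32/3, 0) → C = 480
  (4, 4) → C = 384
The feasible region is unbounded (it extends along (0, 1), (1, 0)), but C strictly increases along every unbounded feasible direction, so there is no improving ray and the minimum is attained at a vertex.

x_1 = 4, x_2 = 4, minimum C = 384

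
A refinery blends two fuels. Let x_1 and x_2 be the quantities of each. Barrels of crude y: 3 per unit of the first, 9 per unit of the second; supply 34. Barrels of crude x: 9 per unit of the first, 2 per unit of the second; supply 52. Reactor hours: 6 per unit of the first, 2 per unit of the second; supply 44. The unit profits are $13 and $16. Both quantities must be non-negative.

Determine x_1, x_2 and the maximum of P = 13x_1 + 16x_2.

x_1 = 16/3, x_2 = 2, maximum P = 304/3

Feasible corners and P = 13x_1 + 16x_2:
  (0, 0) → P = 0
  (0, 34/9) → P = 544/9
  (52/9, 0) → P = 676/9
  (16/3, 2) → P = 304/3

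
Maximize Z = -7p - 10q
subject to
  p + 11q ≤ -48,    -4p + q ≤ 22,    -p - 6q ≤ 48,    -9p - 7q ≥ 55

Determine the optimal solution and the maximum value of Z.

p = -36/5, q = -34/5, maximum Z = 592/5

Vertices and Z = -7p - 10q:
  (-58/9, -34/9) → Z = 746/9
  (-269/92, -377/92) → Z = 5653/92
  (-36/5, -34/5) → Z = 592/5
  (6/47, -377/47) → Z = 3728/47

The binding constraints are -4p + q = 22 and -p - 6q = 48.
Solving simultaneously gives p = -36/5, q = -34/5.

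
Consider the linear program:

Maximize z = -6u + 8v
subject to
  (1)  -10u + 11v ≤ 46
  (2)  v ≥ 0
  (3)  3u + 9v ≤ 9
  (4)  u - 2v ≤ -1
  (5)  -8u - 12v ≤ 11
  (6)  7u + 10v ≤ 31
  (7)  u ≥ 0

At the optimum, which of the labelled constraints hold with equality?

Extreme points and z = -6u + 8v:
  (3/5, 4/5) → z = 14/5
  (0, 1) → z = 8
  (0, 1/2) → z = 4

The maximum is at (0, 1). Substituting into each constraint, equality holds for (3) and (7); the remaining constraints have slack.

(3) and (7)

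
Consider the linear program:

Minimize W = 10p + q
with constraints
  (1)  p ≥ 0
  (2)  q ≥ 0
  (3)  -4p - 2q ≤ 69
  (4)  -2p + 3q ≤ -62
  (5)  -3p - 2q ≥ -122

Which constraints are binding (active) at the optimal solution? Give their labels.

Extreme points and W = 10p + q:
  (31, 0) → W = 310
  (122/3, 0) → W = 1220/3
  (490/13, 58/13) → W = 4958/13

The minimum is at (31, 0). Substituting into each constraint, equality holds for (2) and (4); the remaining constraints have slack.

(2) and (4)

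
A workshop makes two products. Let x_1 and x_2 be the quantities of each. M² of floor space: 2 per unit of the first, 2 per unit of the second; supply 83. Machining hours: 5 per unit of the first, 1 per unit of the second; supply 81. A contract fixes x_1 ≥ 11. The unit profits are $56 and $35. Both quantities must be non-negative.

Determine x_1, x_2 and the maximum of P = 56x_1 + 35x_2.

x_1 = 11, x_2 = 26, maximum P = 1526

Extreme points and P = 56x_1 + 35x_2:
  (81/5, 0) → P = 4536/5
  (11, 0) → P = 616
  (11, 26) → P = 1526

At the optimal vertex, 5x_1 + x_2 = 81 and x_1 = 11.
Solving simultaneously gives x_1 = 11, x_2 = 26.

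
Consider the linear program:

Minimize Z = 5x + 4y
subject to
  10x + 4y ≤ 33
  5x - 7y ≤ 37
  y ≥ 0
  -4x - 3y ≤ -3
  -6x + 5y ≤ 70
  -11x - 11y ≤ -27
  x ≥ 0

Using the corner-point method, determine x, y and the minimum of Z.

Corner points and Z = 5x + 4y:
  (33/10, 0) → Z = 33/2
  (0, 33/4) → Z = 33
  (27/11, 0) → Z = 135/11
  (0, 27/11) → Z = 108/11

At the optimal vertex, -11x - 11y = -27 and x = 0.
Solving simultaneously gives x = 0, y = 27/11.

x = 0, y = 27/11, minimum Z = 108/11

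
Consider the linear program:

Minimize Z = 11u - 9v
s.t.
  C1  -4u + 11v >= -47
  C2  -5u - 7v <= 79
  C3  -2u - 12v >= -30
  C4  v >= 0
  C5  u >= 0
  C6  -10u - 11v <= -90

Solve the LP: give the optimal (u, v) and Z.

u = 375/49, v = 60/49, minimum Z = 3585/49

Feasible corners and Z = 11u - 9v:
  (447/35, 13/35) → Z = 960/7
  (47/4, 0) → Z = 517/4
  (375/49, 60/49) → Z = 3585/49
  (9, 0) → Z = 99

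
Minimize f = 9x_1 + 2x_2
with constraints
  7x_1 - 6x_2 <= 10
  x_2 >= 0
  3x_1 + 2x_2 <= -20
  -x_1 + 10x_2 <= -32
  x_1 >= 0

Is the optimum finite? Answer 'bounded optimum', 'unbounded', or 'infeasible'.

The boundaries -x_1 + 10x_2 = -32 and x_1 = 0 meet at (0, -16/5), but that point violates 7x_1 - 6x_2 ≤ 10. Every candidate vertex is excluded by some other constraint, so the feasible region is empty.

infeasible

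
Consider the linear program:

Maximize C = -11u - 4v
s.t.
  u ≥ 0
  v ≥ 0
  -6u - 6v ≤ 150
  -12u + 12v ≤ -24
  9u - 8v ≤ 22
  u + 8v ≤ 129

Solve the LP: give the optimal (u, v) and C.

u = 2, v = 0, maximum C = -22

The binding constraints are v = 0 and -12u + 12v = -24.
Solving simultaneously gives u = 2, v = 0.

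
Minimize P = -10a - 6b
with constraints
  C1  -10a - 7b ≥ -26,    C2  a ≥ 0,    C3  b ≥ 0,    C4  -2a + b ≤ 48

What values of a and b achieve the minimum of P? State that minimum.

Extreme points and P = -10a - 6b:
  (0, 26/7) → P = -156/7
  (13/5, 0) → P = -26
  (0, 0) → P = 0

At the optimal vertex, -10a - 7b = -26 and b = 0.
Solving simultaneously gives a = 13/5, b = 0.

a = 13/5, b = 0, minimum P = -26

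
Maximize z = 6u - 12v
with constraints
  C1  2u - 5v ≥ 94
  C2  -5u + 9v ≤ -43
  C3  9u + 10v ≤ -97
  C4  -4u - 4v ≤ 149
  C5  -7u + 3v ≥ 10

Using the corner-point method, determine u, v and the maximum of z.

Feasible corners and z = 6u - 12v:
  (-369/28, -337/14) → z = 2937/14
  (-332/29, -678/29) → z = 6144/29
  (-487/40, -1003/40) → z = 4557/20

u = -487/40, v = -1003/40, maximum z = 4557/20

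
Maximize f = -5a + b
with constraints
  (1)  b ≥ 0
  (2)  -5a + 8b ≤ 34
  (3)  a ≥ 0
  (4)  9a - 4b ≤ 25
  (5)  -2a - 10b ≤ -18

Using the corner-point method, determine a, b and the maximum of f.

At the optimal vertex, -5a + 8b = 34 and a = 0.
Solving simultaneously gives a = 0, b = 17/4.

a = 0, b = 17/4, maximum f = 17/4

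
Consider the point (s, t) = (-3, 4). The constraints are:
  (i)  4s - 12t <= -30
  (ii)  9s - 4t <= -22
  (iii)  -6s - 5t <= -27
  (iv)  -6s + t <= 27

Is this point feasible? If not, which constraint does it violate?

Constraint (iii): -6s - 5t = -2, which is not ≤ -27. All other constraints are satisfied.

not feasible — violates (iii)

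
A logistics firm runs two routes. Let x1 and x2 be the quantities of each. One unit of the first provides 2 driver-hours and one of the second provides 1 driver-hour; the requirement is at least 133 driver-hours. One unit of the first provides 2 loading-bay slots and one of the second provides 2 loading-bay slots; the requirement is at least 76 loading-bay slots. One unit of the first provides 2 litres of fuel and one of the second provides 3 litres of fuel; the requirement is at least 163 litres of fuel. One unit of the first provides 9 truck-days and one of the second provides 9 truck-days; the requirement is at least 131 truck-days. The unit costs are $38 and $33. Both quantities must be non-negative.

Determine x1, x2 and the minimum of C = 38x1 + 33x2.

Corner points and C = 38x1 + 33x2:
  (0, 133) → C = 4389
  (163/2, 0) → C = 3097
  (59, 15) → C = 2737
The feasible region is unbounded (it extends along (0, 1), (1, 0)), but C strictly increases along every unbounded feasible direction, so there is no improving ray and the minimum is attained at a vertex.

At the optimal vertex, 2x1 + x2 = 133 and 2x1 + 3x2 = 163.
Solving simultaneously gives x1 = 59, x2 = 15.

x1 = 59, x2 = 15, minimum C = 2737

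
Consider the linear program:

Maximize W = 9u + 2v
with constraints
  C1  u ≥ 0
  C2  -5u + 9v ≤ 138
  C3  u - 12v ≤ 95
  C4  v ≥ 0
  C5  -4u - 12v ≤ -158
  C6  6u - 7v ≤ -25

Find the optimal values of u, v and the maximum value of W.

Vertices and W = 9u + 2v:
  (0, 46/3) → W = 92/3
  (0, 79/6) → W = 79/3
  (39, 37) → W = 425
  (403/50, 262/25) → W = 187/2

The optimum lies where -5u + 9v = 138 and 6u - 7v = -25.
Solving simultaneously gives u = 39, v = 37.

u = 39, v = 37, maximum W = 425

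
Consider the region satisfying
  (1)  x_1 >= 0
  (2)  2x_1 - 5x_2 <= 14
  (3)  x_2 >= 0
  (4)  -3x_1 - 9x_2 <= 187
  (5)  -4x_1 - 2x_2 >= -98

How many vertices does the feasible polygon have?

Of the 10 pairwise boundary intersections, those satisfying every inequality are:
  (0, 0)
  (0, 49)
  (7, 0)
  (259/12, 35/6)

4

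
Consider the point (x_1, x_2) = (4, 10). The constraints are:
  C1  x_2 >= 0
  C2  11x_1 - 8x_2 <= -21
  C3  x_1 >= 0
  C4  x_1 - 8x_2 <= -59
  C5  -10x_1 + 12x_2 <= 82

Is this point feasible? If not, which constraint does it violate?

C1: 10 ≥ 0 ✓
C2: -36 ≤ -21 ✓
C3: 4 ≥ 0 ✓
C4: -76 ≤ -59 ✓
C5: 80 ≤ 82 ✓

feasible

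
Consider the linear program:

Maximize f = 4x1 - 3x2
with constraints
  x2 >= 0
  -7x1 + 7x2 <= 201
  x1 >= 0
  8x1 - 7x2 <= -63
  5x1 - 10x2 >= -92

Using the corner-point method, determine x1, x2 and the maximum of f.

x1 = 14/45, x2 = 421/45, maximum f = -1207/45

Feasible corners and f = 4x1 - 3x2:
  (0, 9) → f = -27
  (0, 46/5) → f = -138/5
  (14/45, 421/45) → f = -1207/45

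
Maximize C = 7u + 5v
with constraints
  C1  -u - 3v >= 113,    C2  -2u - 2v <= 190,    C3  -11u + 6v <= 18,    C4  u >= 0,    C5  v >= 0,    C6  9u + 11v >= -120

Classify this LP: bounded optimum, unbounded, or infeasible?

The boundaries -u - 3v = 113 and 9u + 11v = -120 meet at (883/16, -897/16), but that point violates v ≥ 0. Every candidate vertex is excluded by some other constraint, so the feasible region is empty.

infeasible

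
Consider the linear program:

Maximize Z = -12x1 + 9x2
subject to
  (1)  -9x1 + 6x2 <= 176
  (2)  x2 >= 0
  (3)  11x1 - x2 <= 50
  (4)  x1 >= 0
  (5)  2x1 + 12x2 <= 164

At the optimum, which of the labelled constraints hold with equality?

(4) and (5)

Vertices and Z = -12x1 + 9x2:
  (50/11, 0) → Z = -600/11
  (0, 0) → Z = 0
  (382/67, 852/67) → Z = 3084/67
  (0, 41/3) → Z = 123

The maximum is at (0, 41/3). Substituting into each constraint, equality holds for (4) and (5); the remaining constraints have slack.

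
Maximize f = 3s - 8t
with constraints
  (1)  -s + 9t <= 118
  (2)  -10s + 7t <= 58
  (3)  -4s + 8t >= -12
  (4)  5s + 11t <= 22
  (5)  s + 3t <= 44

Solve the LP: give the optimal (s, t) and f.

Vertices and f = 3s - 8t:
  (-137/13, -88/13) → f = 293/13
  (-484/145, 102/29) → f = -5532/145
  (11/3, 1/3) → f = 25/3

s = -137/13, t = -88/13, maximum f = 293/13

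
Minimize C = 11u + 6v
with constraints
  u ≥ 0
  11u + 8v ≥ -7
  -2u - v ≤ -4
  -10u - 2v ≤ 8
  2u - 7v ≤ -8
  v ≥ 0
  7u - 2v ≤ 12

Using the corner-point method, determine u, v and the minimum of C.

u = 5/4, v = 3/2, minimum C = 91/4

Vertices and C = 11u + 6v:
  (0, 4) → C = 24
  (5/4, 3/2) → C = 91/4
  (20/9, 16/9) → C = 316/9
The feasible region is unbounded (it extends along (0, 1), (2, 7)), but C strictly increases along every unbounded feasible direction, so there is no improving ray and the minimum is attained at a vertex.

The binding constraints are -2u - v = -4 and 2u - 7v = -8.
Solving simultaneously gives u = 5/4, v = 3/2.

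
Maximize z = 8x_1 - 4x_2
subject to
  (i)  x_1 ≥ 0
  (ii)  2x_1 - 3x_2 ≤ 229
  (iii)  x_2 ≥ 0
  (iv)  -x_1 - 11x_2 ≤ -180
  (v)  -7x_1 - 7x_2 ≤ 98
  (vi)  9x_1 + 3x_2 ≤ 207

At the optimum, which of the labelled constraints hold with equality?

Feasible corners and z = 8x_1 - 4x_2:
  (0, 180/11) → z = -720/11
  (0, 69) → z = -276
  (579/32, 471/32) → z = 687/8

The maximum is at (579/32, 471/32). Substituting into each constraint, equality holds for (iv) and (vi); the remaining constraints have slack.

(iv) and (vi)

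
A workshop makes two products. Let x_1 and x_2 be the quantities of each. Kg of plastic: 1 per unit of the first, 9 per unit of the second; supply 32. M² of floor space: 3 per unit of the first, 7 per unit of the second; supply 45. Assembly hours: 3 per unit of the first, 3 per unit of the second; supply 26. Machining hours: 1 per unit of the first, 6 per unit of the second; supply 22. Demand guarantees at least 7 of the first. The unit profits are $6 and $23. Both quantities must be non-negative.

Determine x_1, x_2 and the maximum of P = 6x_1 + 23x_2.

x_1 = 7, x_2 = 5/3, maximum P = 241/3

The optimum lies where 3x_1 + 3x_2 = 26 and x_1 = 7.
Solving simultaneously gives x_1 = 7, x_2 = 5/3.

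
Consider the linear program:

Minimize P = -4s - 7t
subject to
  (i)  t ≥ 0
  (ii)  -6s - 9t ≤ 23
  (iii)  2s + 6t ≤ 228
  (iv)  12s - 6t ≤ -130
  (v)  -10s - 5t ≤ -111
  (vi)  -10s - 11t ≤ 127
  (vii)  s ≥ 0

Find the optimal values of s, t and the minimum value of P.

s = 7, t = 107/3, minimum P = -833/3

Extreme points and P = -4s - 7t:
  (7, 107/3) → P = -833/3
  (0, 38) → P = -266
  (2/15, 329/15) → P = -2311/15
  (0, 111/5) → P = -777/5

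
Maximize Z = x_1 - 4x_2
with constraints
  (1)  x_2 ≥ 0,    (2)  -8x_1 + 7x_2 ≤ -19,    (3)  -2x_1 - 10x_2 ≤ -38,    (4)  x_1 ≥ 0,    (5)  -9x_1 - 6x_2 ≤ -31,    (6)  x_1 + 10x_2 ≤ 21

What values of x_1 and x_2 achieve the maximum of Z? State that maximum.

x_1 = 21, x_2 = 0, maximum Z = 21

Corner points and Z = x_1 - 4x_2:
  (19, 0) → Z = 19
  (21, 0) → Z = 21
  (17, 2/5) → Z = 77/5

The optimum lies where x_2 = 0 and x_1 + 10x_2 = 21.
Solving simultaneously gives x_1 = 21, x_2 = 0.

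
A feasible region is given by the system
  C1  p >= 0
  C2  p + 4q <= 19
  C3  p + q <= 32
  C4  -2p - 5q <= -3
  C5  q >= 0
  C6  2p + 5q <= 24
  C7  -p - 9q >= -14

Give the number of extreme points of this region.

5

Intersecting each pair of boundary lines and keeping only the points that satisfy every inequality leaves:
  (0, 3/5)
  (0, 14/9)
  (3/2, 0)
  (12, 0)
  (146/13, 4/13)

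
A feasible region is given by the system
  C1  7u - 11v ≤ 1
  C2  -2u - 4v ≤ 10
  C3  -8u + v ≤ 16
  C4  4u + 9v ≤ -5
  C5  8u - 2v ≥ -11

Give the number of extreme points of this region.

3

The feasible vertices (each the meet of two boundaries and inside every other half-plane) are:
  (-46/107, -39/107)
  (-123/74, -85/74)
  (-109/80, 1/20)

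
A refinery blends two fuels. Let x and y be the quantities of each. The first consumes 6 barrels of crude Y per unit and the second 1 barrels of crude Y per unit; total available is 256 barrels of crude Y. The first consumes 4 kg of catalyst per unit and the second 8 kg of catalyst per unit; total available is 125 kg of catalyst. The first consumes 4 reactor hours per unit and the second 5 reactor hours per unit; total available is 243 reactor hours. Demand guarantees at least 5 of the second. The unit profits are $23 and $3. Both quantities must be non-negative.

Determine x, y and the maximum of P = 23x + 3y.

The binding constraints are 4x + 8y = 125 and y = 5.
Solving simultaneously gives x = 85/4, y = 5.

x = 85/4, y = 5, maximum P = 2015/4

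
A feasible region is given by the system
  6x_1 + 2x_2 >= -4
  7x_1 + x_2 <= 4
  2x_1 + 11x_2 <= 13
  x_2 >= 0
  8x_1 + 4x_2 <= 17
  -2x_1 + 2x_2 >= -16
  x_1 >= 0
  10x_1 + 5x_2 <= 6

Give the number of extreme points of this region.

The feasible vertices (each the meet of two boundaries and inside every other half-plane) are:
  (4/7, 0)
  (14/25, 2/25)
  (0, 13/11)
  (1/100, 59/50)
  (0, 0)

5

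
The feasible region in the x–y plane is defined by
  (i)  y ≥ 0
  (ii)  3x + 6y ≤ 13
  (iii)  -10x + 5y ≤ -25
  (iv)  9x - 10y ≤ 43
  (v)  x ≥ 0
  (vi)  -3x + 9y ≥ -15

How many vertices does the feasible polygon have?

3

Intersecting each pair of boundary lines and keeping only the points that satisfy every inequality leaves:
  (13/3, 0)
  (5/2, 0)
  (43/15, 11/15)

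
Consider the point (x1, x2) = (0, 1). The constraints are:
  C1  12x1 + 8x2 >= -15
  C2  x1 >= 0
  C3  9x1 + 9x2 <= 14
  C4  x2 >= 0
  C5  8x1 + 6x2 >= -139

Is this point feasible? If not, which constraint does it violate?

C1: 8 ≥ -15 ✓
C2: 0 ≥ 0 ✓
C3: 9 ≤ 14 ✓
C4: 1 ≥ 0 ✓
C5: 6 ≥ -139 ✓

feasible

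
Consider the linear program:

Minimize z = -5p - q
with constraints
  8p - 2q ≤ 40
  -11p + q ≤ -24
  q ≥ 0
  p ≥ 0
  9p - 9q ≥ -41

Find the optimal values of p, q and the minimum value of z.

Extreme points and z = -5p - q:
  (5, 0) → z = -25
  (221/27, 344/27) → z = -161/3
  (24/11, 0) → z = -120/11
  (257/90, 667/90) → z = -976/45

The binding constraints are 8p - 2q = 40 and 9p - 9q = -41.
Solving simultaneously gives p = 221/27, q = 344/27.

p = 221/27, q = 344/27, minimum z = -161/3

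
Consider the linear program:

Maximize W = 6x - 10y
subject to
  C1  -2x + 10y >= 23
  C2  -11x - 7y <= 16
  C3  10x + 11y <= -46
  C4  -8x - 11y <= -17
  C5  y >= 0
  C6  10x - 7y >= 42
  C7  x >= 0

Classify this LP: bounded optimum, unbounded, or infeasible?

infeasible

The boundaries -2x + 10y = 23 and 10x - 7y = 42 meet at (581/86, 157/43), but that point violates 10x + 11y ≤ -46. Every candidate vertex is excluded by some other constraint, so the feasible region is empty.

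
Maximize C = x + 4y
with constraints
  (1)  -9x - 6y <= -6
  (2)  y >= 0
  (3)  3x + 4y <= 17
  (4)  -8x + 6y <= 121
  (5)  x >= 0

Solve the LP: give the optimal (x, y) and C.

x = 0, y = 17/4, maximum C = 17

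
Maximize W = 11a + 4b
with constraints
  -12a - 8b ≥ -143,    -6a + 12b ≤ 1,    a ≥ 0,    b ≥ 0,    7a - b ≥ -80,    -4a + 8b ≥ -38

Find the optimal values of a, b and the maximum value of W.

Vertices and W = 11a + 4b:
  (427/48, 145/32) → W = 5567/48
  (181/16, 29/32) → W = 2049/16
  (0, 1/12) → W = 1/3
  (0, 0) → W = 0
  (19/2, 0) → W = 209/2

The binding constraints are -12a - 8b = -143 and -4a + 8b = -38.
Solving simultaneously gives a = 181/16, b = 29/32.

a = 181/16, b = 29/32, maximum W = 2049/16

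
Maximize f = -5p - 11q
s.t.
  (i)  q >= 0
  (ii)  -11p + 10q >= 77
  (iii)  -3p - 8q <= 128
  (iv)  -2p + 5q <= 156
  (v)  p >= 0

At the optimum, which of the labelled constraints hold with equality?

Corner points and f = -5p - 11q:
  (235/7, 1562/35) → f = -23057/35
  (0, 77/10) → f = -847/10
  (0, 156/5) → f = -1716/5

The maximum is at (0, 77/10). Substituting into each constraint, equality holds for (ii) and (v); the remaining constraints have slack.

(ii) and (v)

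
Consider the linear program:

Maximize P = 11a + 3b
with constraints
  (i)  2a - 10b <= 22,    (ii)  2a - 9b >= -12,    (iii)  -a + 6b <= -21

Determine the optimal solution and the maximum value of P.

Extreme points and P = 11a + 3b:
  (-159, -34) → P = -1851
  (-39, -10) → P = -459
  (-87, -18) → P = -1011

a = -39, b = -10, maximum P = -459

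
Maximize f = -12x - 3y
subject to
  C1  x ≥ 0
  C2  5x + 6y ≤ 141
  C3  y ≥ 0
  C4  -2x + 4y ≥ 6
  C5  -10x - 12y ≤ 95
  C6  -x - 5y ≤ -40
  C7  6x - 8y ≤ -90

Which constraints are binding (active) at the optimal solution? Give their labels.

C1 and C7

Feasible corners and f = -12x - 3y:
  (0, 47/2) → f = -141/2
  (0, 45/4) → f = -135/4
  (147/19, 324/19) → f = -144

The maximum is at (0, 45/4). Substituting into each constraint, equality holds for C1 and C7; the remaining constraints have slack.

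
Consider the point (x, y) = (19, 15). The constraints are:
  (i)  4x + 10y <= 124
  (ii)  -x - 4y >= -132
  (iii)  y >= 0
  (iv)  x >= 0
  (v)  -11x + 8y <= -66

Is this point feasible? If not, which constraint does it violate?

not feasible — violates (i)

Constraint (i): 4x + 10y = 226, which is not ≤ 124. All other constraints are satisfied.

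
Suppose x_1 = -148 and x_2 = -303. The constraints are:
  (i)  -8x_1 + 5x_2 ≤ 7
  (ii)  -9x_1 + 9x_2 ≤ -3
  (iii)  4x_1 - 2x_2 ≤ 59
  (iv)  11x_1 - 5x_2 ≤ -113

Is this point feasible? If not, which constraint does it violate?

feasible

(i): -331 ≤ 7 ✓
(ii): -1395 ≤ -3 ✓
(iii): 14 ≤ 59 ✓
(iv): -113 ≤ -113 ✓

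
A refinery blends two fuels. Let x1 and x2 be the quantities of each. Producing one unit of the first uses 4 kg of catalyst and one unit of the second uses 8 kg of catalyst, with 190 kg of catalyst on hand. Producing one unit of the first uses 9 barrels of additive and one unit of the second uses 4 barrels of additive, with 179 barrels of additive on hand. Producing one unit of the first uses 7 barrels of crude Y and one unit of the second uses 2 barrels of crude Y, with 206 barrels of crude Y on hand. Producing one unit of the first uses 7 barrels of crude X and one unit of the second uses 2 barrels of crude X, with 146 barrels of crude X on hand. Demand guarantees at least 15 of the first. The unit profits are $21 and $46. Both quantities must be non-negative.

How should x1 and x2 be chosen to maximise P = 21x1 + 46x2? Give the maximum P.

x1 = 15, x2 = 11, maximum P = 821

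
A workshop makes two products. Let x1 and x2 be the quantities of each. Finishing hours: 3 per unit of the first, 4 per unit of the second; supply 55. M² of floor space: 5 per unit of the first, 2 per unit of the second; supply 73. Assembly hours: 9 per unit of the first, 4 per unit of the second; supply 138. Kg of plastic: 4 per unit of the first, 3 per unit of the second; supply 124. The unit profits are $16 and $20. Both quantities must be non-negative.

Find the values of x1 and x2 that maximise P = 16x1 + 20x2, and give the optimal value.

x1 = 13, x2 = 4, maximum P = 288

Vertices and P = 16x1 + 20x2:
  (0, 0) → P = 0
  (0, 55/4) → P = 275
  (73/5, 0) → P = 1168/5
  (13, 4) → P = 288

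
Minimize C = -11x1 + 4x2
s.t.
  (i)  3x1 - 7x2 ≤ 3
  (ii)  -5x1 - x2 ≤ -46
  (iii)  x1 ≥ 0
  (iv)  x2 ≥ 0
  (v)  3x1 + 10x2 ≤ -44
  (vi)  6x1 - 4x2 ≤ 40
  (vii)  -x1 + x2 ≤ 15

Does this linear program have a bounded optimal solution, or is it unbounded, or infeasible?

infeasible

The boundaries 3x1 - 7x2 = 3 and -5x1 - x2 = -46 meet at (325/38, 123/38), but that point violates 3x1 + 10x2 ≤ -44. Every candidate vertex is excluded by some other constraint, so the feasible region is empty.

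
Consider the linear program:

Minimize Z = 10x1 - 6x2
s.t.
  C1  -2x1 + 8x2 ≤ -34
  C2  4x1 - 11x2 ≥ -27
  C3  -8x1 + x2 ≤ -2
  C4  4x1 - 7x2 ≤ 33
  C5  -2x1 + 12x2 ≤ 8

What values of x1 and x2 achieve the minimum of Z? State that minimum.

x1 = -9/31, x2 = -134/31, minimum Z = 714/31

Feasible corners and Z = 10x1 - 6x2:
  (-9/31, -134/31) → Z = 714/31
  (13/9, -35/9) → Z = 340/9
  (-19/52, -64/13) → Z = 673/26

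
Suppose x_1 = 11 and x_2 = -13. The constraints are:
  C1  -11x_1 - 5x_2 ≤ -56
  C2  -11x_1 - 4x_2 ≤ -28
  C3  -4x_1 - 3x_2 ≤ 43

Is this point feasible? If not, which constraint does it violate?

feasible

C1: -56 ≤ -56 ✓
C2: -69 ≤ -28 ✓
C3: -5 ≤ 43 ✓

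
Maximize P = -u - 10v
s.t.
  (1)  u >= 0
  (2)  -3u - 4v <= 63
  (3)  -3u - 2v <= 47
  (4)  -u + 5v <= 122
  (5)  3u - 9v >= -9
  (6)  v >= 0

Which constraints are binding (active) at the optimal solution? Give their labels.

Feasible corners and P = -u - 10v:
  (0, 1) → P = -10
  (0, 0) → P = 0
  (351/2, 119/2) → P = -1541/2
The feasible region is unbounded (it extends along (5, 1), (1, 0)), but P strictly decreases along every unbounded feasible direction, so there is no improving ray and the maximum is attained at a vertex.

The maximum is at (0, 0). Substituting into each constraint, equality holds for (1) and (6); the remaining constraints have slack.

(1) and (6)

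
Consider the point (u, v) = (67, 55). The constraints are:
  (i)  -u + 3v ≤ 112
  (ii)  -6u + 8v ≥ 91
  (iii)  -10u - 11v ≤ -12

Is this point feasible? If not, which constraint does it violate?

not feasible — violates (ii)

Constraint (ii): -6u + 8v = 38, which is not ≥ 91. All other constraints are satisfied.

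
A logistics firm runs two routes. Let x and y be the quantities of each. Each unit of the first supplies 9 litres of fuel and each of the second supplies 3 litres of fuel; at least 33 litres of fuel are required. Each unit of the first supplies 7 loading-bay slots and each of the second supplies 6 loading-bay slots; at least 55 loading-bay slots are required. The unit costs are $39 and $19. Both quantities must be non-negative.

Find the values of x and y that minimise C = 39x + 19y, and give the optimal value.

x = 1, y = 8, minimum C = 191

Extreme points and C = 39x + 19y:
  (0, 11) → C = 209
  (55/7, 0) → C = 2145/7
  (1, 8) → C = 191
The feasible region is unbounded (it extends along (0, 1), (1, 0)), but C strictly increases along every unbounded feasible direction, so there is no improving ray and the minimum is attained at a vertex.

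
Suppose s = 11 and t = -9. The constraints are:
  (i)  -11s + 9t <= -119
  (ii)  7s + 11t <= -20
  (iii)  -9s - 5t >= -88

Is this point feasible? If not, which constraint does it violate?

feasible

(i): -202 ≤ -119 ✓
(ii): -22 ≤ -20 ✓
(iii): -54 ≥ -88 ✓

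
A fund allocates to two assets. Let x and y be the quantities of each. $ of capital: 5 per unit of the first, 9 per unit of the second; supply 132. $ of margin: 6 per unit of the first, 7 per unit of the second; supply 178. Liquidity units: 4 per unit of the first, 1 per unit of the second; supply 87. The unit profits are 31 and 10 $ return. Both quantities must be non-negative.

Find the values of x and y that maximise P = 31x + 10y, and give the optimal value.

Feasible corners and P = 31x + 10y:
  (0, 0) → P = 0
  (0, 44/3) → P = 440/3
  (87/4, 0) → P = 2697/4
  (21, 3) → P = 681

The optimum lies where 5x + 9y = 132 and 4x + y = 87.
Solving simultaneously gives x = 21, y = 3.

x = 21, y = 3, maximum P = 681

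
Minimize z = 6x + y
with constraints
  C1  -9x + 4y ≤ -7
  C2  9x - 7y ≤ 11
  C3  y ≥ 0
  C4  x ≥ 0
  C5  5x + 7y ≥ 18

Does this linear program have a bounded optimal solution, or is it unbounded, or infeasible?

Feasible corners and z = 6x + y:
  (121/83, 127/83) → z = 853/83
  (29/14, 107/98) → z = 1325/98
The feasible region has finitely many vertices and no improving ray; the minimum is 853/83 at (121/83, 127/83).

bounded optimum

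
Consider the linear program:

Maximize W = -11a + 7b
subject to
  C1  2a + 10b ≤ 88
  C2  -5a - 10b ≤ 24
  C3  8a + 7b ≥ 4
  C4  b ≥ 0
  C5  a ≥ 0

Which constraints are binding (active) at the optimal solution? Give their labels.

Vertices and W = -11a + 7b:
  (44, 0) → W = -484
  (0, 44/5) → W = 308/5
  (1/2, 0) → W = -11/2
  (0, 4/7) → W = 4

The maximum is at (0, 44/5). Substituting into each constraint, equality holds for C1 and C5; the remaining constraints have slack.

C1 and C5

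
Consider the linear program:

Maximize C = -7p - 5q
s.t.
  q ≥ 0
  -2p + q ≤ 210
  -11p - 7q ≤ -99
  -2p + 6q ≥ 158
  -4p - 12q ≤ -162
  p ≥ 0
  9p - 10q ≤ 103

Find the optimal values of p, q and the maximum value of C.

p = 0, q = 79/3, maximum C = -395/3

Corner points and C = -7p - 5q:
  (0, 210) → C = -1050
  (0, 79/3) → C = -395/3
  (1099/17, 814/17) → C = -11763/17
The feasible region is unbounded (it extends along (1, 2), (10, 9)), but C strictly decreases along every unbounded feasible direction, so there is no improving ray and the maximum is attained at a vertex.

The binding constraints are -2p + 6q = 158 and p = 0.
Solving simultaneously gives p = 0, q = 79/3.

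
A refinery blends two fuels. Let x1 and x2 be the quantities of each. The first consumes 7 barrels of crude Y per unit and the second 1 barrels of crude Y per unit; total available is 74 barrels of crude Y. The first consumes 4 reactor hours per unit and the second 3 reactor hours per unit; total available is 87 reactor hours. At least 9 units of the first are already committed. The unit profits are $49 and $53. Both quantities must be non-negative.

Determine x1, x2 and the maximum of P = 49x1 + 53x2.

Feasible corners and P = 49x1 + 53x2:
  (74/7, 0) → P = 518
  (9, 0) → P = 441
  (9, 11) → P = 1024

x1 = 9, x2 = 11, maximum P = 1024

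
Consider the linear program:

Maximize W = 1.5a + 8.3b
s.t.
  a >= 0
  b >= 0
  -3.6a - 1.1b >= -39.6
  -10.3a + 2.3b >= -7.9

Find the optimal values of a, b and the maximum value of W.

a = 0, b = 36, maximum W = 298.8

Vertices and W = 1.5a + 8.3b:
  (0, 0) → W = 0
  (0, 36) → W = 1494/5
  (79/103, 0) → W = 237/206
  (9977/1961, 37944/1961) → W = 3299007/19610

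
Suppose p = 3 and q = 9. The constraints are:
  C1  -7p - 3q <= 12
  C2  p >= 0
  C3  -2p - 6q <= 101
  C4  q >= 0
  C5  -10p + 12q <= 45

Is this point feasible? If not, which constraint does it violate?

not feasible — violates C5

Constraint C5: -10p + 12q = 78, which is not ≤ 45. All other constraints are satisfied.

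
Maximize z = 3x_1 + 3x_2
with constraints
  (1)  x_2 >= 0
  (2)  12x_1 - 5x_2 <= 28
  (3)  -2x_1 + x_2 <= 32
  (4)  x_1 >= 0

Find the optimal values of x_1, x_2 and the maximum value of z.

Corner points and z = 3x_1 + 3x_2:
  (7/3, 0) → z = 7
  (0, 0) → z = 0
  (94, 220) → z = 942
  (0, 32) → z = 96

The binding constraints are 12x_1 - 5x_2 = 28 and -2x_1 + x_2 = 32.
Solving simultaneously gives x_1 = 94, x_2 = 220.

x_1 = 94, x_2 = 220, maximum z = 942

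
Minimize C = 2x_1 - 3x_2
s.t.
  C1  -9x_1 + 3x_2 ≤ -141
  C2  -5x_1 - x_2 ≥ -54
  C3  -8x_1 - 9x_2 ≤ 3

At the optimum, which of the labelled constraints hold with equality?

Extreme points and C = 2x_1 - 3x_2:
  (101/8, -73/8) → C = 421/8
  (12, -11) → C = 57
  (489/37, -447/37) → C = 2319/37

The minimum is at (101/8, -73/8). Substituting into each constraint, equality holds for C1 and C2; the remaining constraints have slack.

C1 and C2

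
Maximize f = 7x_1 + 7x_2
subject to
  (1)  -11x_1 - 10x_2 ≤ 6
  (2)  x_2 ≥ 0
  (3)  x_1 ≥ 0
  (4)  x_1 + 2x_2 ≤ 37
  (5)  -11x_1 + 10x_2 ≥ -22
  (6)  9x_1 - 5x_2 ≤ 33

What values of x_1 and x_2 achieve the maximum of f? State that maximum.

x_1 = 251/23, x_2 = 300/23, maximum f = 3857/23

Vertices and f = 7x_1 + 7x_2:
  (0, 0) → f = 0
  (2, 0) → f = 14
  (0, 37/2) → f = 259/2
  (251/23, 300/23) → f = 3857/23
  (44/7, 33/7) → f = 77

At the optimal vertex, x_1 + 2x_2 = 37 and 9x_1 - 5x_2 = 33.
Solving simultaneously gives x_1 = 251/23, x_2 = 300/23.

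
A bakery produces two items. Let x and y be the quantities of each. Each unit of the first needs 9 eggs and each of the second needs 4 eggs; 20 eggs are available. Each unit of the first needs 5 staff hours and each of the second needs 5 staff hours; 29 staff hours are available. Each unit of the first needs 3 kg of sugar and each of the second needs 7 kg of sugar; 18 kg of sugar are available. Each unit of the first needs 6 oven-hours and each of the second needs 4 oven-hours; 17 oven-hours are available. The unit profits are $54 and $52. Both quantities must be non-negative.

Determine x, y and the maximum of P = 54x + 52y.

x = 4/3, y = 2, maximum P = 176

Extreme points and P = 54x + 52y:
  (0, 0) → P = 0
  (0, 18/7) → P = 936/7
  (20/9, 0) → P = 120
  (4/3, 2) → P = 176

The optimum lies where 9x + 4y = 20 and 3x + 7y = 18.
Solving simultaneously gives x = 4/3, y = 2.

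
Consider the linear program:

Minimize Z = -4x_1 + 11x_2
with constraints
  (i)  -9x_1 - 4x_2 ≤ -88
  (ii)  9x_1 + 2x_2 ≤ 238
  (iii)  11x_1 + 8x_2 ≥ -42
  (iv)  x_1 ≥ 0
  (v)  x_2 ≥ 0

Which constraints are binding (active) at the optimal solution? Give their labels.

Corner points and Z = -4x_1 + 11x_2:
  (0, 22) → Z = 242
  (88/9, 0) → Z = -352/9
  (0, 119) → Z = 1309
  (238/9, 0) → Z = -952/9

The minimum is at (238/9, 0). Substituting into each constraint, equality holds for (ii) and (v); the remaining constraints have slack.

(ii) and (v)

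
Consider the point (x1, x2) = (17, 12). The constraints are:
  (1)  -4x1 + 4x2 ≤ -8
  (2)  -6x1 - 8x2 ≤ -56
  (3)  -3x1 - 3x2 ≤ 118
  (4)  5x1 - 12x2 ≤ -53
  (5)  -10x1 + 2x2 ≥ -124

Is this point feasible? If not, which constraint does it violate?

Constraint (5): -10x1 + 2x2 = -146, which is not ≥ -124. All other constraints are satisfied.

not feasible — violates (5)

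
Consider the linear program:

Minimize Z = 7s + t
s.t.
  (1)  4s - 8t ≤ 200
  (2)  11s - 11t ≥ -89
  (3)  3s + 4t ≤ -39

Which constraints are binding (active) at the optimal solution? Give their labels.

Vertices and Z = 7s + t:
  (-728/11, -639/11) → Z = -5735/11
  (61/5, -189/10) → Z = 133/2
  (-785/77, -162/77) → Z = -5657/77

The minimum is at (-728/11, -639/11). Substituting into each constraint, equality holds for (1) and (2); the remaining constraints have slack.

(1) and (2)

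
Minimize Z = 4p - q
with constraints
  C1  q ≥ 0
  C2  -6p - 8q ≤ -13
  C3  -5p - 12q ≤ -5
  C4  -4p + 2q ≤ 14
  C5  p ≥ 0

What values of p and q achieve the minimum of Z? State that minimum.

p = 0, q = 7, minimum Z = -7

Extreme points and Z = 4p - q:
  (13/6, 0) → Z = 26/3
  (0, 13/8) → Z = -13/8
  (0, 7) → Z = -7
The feasible region is unbounded (it extends along (1, 2), (1, 0)), but Z strictly increases along every unbounded feasible direction, so there is no improving ray and the minimum is attained at a vertex.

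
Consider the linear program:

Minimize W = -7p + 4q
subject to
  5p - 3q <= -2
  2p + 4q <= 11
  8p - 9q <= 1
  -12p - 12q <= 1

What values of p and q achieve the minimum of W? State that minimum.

Feasible corners and W = -7p + 4q:
  (25/26, 59/26) → W = 61/26
  (-9/32, 19/96) → W = 265/96
  (-17/3, 67/12) → W = 62

The optimum lies where 5p - 3q = -2 and 2p + 4q = 11.
Solving simultaneously gives p = 25/26, q = 59/26.

p = 25/26, q = 59/26, minimum W = 61/26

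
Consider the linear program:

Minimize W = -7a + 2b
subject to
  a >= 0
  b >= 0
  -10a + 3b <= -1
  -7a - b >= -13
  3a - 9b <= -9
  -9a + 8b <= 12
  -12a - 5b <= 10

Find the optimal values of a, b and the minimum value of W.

a = 18/11, b = 17/11, minimum W = -92/11

Feasible corners and W = -7a + 2b:
  (4/9, 31/27) → W = -22/27
  (44/53, 129/53) → W = -50/53
  (18/11, 17/11) → W = -92/11
  (92/65, 201/65) → W = -242/65

The optimum lies where -7a - b = -13 and 3a - 9b = -9.
Solving simultaneously gives a = 18/11, b = 17/11.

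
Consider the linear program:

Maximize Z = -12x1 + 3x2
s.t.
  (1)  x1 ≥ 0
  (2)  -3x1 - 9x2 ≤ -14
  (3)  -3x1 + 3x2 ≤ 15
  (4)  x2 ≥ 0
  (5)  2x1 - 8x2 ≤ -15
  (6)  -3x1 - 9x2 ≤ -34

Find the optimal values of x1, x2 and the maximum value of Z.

x1 = 0, x2 = 5, maximum Z = 15

The feasible region is unbounded (it extends along (1, 1), (4, 1)), but Z strictly decreases along every unbounded feasible direction, so there is no improving ray and the maximum is attained at a vertex.

At the optimal vertex, x1 = 0 and -3x1 + 3x2 = 15.
Solving simultaneously gives x1 = 0, x2 = 5.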